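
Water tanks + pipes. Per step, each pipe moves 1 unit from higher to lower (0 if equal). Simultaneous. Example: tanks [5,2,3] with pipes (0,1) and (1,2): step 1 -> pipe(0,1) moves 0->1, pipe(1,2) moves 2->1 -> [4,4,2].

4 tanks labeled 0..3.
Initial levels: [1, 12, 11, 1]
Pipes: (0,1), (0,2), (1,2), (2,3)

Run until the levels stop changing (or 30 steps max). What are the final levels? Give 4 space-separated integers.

Answer: 7 7 4 7

Derivation:
Step 1: flows [1->0,2->0,1->2,2->3] -> levels [3 10 10 2]
Step 2: flows [1->0,2->0,1=2,2->3] -> levels [5 9 8 3]
Step 3: flows [1->0,2->0,1->2,2->3] -> levels [7 7 7 4]
Step 4: flows [0=1,0=2,1=2,2->3] -> levels [7 7 6 5]
Step 5: flows [0=1,0->2,1->2,2->3] -> levels [6 6 7 6]
Step 6: flows [0=1,2->0,2->1,2->3] -> levels [7 7 4 7]
Step 7: flows [0=1,0->2,1->2,3->2] -> levels [6 6 7 6]
  -> period-2 cycle: step 7 state = step 5 state; never stabilizes
  -> state at step 30: (30-5) mod 2 = 1, same as step 6 -> [7 7 4 7]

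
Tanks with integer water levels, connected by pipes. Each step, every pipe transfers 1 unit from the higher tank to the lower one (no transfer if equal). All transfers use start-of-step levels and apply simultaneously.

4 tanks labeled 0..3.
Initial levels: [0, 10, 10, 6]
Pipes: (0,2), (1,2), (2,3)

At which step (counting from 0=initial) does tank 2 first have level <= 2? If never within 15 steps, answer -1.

Answer: -1

Derivation:
Step 1: flows [2->0,1=2,2->3] -> levels [1 10 8 7]
Step 2: flows [2->0,1->2,2->3] -> levels [2 9 7 8]
Step 3: flows [2->0,1->2,3->2] -> levels [3 8 8 7]
Step 4: flows [2->0,1=2,2->3] -> levels [4 8 6 8]
Step 5: flows [2->0,1->2,3->2] -> levels [5 7 7 7]
Step 6: flows [2->0,1=2,2=3] -> levels [6 7 6 7]
Step 7: flows [0=2,1->2,3->2] -> levels [6 6 8 6]
Step 8: flows [2->0,2->1,2->3] -> levels [7 7 5 7]
Step 9: flows [0->2,1->2,3->2] -> levels [6 6 8 6]
  -> period-2 cycle (repeats step 7); tank 2 never drops to <=2
Tank 2 never reaches <=2 within 15 steps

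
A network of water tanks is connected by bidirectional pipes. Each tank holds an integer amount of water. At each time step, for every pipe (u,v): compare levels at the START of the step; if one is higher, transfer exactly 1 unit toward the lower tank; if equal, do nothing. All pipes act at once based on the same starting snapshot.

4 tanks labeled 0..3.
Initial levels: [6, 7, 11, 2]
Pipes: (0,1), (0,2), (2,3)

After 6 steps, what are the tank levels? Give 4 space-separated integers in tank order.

Step 1: flows [1->0,2->0,2->3] -> levels [8 6 9 3]
Step 2: flows [0->1,2->0,2->3] -> levels [8 7 7 4]
Step 3: flows [0->1,0->2,2->3] -> levels [6 8 7 5]
Step 4: flows [1->0,2->0,2->3] -> levels [8 7 5 6]
Step 5: flows [0->1,0->2,3->2] -> levels [6 8 7 5]
  -> period-2 cycle: step 5 state = step 3 state
  -> state at step 6: (6-3) mod 2 = 1, same as step 4 -> [8 7 5 6]

Answer: 8 7 5 6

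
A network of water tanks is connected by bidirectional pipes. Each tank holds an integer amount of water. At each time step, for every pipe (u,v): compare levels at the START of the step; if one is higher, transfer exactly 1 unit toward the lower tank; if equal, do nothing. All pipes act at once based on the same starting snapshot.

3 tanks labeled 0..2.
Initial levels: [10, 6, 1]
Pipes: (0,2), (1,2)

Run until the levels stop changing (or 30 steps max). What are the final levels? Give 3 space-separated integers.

Answer: 5 5 7

Derivation:
Step 1: flows [0->2,1->2] -> levels [9 5 3]
Step 2: flows [0->2,1->2] -> levels [8 4 5]
Step 3: flows [0->2,2->1] -> levels [7 5 5]
Step 4: flows [0->2,1=2] -> levels [6 5 6]
Step 5: flows [0=2,2->1] -> levels [6 6 5]
Step 6: flows [0->2,1->2] -> levels [5 5 7]
Step 7: flows [2->0,2->1] -> levels [6 6 5]
  -> period-2 cycle: step 7 state = step 5 state; never stabilizes
  -> state at step 30: (30-5) mod 2 = 1, same as step 6 -> [5 5 7]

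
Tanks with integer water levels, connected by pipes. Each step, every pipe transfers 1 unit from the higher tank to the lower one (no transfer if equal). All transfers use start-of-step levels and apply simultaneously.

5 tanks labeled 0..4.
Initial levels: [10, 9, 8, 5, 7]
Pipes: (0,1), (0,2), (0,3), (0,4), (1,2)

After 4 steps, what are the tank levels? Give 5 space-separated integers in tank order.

Step 1: flows [0->1,0->2,0->3,0->4,1->2] -> levels [6 9 10 6 8]
Step 2: flows [1->0,2->0,0=3,4->0,2->1] -> levels [9 9 8 6 7]
Step 3: flows [0=1,0->2,0->3,0->4,1->2] -> levels [6 8 10 7 8]
Step 4: flows [1->0,2->0,3->0,4->0,2->1] -> levels [10 8 8 6 7]

Answer: 10 8 8 6 7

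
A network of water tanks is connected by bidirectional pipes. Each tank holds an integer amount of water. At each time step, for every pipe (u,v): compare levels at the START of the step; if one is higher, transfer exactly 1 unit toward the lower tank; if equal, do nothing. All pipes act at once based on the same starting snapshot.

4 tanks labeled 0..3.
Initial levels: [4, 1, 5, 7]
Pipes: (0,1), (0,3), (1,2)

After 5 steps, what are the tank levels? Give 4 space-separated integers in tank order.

Answer: 6 3 4 4

Derivation:
Step 1: flows [0->1,3->0,2->1] -> levels [4 3 4 6]
Step 2: flows [0->1,3->0,2->1] -> levels [4 5 3 5]
Step 3: flows [1->0,3->0,1->2] -> levels [6 3 4 4]
Step 4: flows [0->1,0->3,2->1] -> levels [4 5 3 5]
  -> period-2 cycle: step 4 state = step 2 state
  -> state at step 5: (5-2) mod 2 = 1, same as step 3 -> [6 3 4 4]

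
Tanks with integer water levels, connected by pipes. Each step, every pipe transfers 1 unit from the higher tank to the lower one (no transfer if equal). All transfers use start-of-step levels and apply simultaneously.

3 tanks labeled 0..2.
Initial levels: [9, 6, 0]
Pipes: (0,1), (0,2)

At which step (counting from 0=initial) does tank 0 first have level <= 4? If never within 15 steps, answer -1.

Step 1: flows [0->1,0->2] -> levels [7 7 1]
Step 2: flows [0=1,0->2] -> levels [6 7 2]
Step 3: flows [1->0,0->2] -> levels [6 6 3]
Step 4: flows [0=1,0->2] -> levels [5 6 4]
Step 5: flows [1->0,0->2] -> levels [5 5 5]
Step 6: flows [0=1,0=2] -> levels [5 5 5]
  -> stable; tank 0 stays at 5 > 4
Tank 0 never reaches <=4 within 15 steps

Answer: -1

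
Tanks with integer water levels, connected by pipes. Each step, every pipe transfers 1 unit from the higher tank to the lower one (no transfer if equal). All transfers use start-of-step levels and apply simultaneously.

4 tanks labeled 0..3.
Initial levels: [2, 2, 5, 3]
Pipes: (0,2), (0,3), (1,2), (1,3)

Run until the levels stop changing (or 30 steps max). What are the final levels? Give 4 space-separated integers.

Answer: 2 2 5 3

Derivation:
Step 1: flows [2->0,3->0,2->1,3->1] -> levels [4 4 3 1]
Step 2: flows [0->2,0->3,1->2,1->3] -> levels [2 2 5 3]
  -> period-2 cycle: step 2 state = step 0 state; never stabilizes
  -> state at step 30: (30-0) mod 2 = 0, same as step 0 -> [2 2 5 3]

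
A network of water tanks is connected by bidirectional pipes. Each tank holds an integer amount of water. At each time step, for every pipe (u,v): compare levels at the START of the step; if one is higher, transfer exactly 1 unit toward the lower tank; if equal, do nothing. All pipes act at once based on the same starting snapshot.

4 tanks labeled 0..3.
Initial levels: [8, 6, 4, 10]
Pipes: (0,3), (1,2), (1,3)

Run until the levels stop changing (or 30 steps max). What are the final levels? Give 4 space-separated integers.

Answer: 7 6 7 8

Derivation:
Step 1: flows [3->0,1->2,3->1] -> levels [9 6 5 8]
Step 2: flows [0->3,1->2,3->1] -> levels [8 6 6 8]
Step 3: flows [0=3,1=2,3->1] -> levels [8 7 6 7]
Step 4: flows [0->3,1->2,1=3] -> levels [7 6 7 8]
Step 5: flows [3->0,2->1,3->1] -> levels [8 8 6 6]
Step 6: flows [0->3,1->2,1->3] -> levels [7 6 7 8]
  -> period-2 cycle: step 6 state = step 4 state; never stabilizes
  -> state at step 30: (30-4) mod 2 = 0, same as step 4 -> [7 6 7 8]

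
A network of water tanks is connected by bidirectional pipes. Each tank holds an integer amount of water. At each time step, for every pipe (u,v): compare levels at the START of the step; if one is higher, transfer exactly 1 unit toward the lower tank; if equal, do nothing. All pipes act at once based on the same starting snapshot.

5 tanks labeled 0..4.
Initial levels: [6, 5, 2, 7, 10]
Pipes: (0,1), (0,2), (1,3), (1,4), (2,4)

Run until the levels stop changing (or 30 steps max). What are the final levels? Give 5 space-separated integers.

Step 1: flows [0->1,0->2,3->1,4->1,4->2] -> levels [4 8 4 6 8]
Step 2: flows [1->0,0=2,1->3,1=4,4->2] -> levels [5 6 5 7 7]
Step 3: flows [1->0,0=2,3->1,4->1,4->2] -> levels [6 7 6 6 5]
Step 4: flows [1->0,0=2,1->3,1->4,2->4] -> levels [7 4 5 7 7]
Step 5: flows [0->1,0->2,3->1,4->1,4->2] -> levels [5 7 7 6 5]
Step 6: flows [1->0,2->0,1->3,1->4,2->4] -> levels [7 4 5 7 7]
  -> period-2 cycle: step 6 state = step 4 state; never stabilizes
  -> state at step 30: (30-4) mod 2 = 0, same as step 4 -> [7 4 5 7 7]

Answer: 7 4 5 7 7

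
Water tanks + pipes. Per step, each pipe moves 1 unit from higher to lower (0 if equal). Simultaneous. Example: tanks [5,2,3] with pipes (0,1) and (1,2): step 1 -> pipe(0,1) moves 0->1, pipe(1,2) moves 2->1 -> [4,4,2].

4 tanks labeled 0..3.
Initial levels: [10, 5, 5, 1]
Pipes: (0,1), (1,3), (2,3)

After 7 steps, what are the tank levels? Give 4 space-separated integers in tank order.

Answer: 6 4 5 6

Derivation:
Step 1: flows [0->1,1->3,2->3] -> levels [9 5 4 3]
Step 2: flows [0->1,1->3,2->3] -> levels [8 5 3 5]
Step 3: flows [0->1,1=3,3->2] -> levels [7 6 4 4]
Step 4: flows [0->1,1->3,2=3] -> levels [6 6 4 5]
Step 5: flows [0=1,1->3,3->2] -> levels [6 5 5 5]
Step 6: flows [0->1,1=3,2=3] -> levels [5 6 5 5]
Step 7: flows [1->0,1->3,2=3] -> levels [6 4 5 6]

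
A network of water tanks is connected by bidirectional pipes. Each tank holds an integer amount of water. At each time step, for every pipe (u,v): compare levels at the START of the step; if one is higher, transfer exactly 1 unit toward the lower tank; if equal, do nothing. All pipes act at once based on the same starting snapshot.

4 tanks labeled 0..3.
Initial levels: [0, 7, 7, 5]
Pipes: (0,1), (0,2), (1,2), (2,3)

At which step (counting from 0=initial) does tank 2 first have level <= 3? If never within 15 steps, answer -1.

Step 1: flows [1->0,2->0,1=2,2->3] -> levels [2 6 5 6]
Step 2: flows [1->0,2->0,1->2,3->2] -> levels [4 4 6 5]
Step 3: flows [0=1,2->0,2->1,2->3] -> levels [5 5 3 6]
Tank 2 first reaches <=3 at step 3

Answer: 3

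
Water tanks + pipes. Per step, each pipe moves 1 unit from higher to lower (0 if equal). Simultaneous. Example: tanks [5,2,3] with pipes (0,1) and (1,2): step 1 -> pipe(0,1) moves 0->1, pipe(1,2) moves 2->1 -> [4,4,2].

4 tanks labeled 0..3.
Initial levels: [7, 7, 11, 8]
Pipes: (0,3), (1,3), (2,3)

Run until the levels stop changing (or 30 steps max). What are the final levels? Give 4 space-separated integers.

Answer: 7 7 9 10

Derivation:
Step 1: flows [3->0,3->1,2->3] -> levels [8 8 10 7]
Step 2: flows [0->3,1->3,2->3] -> levels [7 7 9 10]
Step 3: flows [3->0,3->1,3->2] -> levels [8 8 10 7]
  -> period-2 cycle: step 3 state = step 1 state; never stabilizes
  -> state at step 30: (30-1) mod 2 = 1, same as step 2 -> [7 7 9 10]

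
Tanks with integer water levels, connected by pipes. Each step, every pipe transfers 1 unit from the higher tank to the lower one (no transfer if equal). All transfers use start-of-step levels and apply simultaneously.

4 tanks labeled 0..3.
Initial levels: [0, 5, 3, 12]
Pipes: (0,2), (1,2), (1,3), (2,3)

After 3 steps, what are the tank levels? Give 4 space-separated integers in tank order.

Step 1: flows [2->0,1->2,3->1,3->2] -> levels [1 5 4 10]
Step 2: flows [2->0,1->2,3->1,3->2] -> levels [2 5 5 8]
Step 3: flows [2->0,1=2,3->1,3->2] -> levels [3 6 5 6]

Answer: 3 6 5 6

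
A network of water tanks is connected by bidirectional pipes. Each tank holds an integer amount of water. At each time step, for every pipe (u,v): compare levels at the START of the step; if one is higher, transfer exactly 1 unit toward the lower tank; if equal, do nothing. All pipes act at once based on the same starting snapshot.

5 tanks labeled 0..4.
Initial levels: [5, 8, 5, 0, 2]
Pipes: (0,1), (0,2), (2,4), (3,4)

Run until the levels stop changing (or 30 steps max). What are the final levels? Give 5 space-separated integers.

Step 1: flows [1->0,0=2,2->4,4->3] -> levels [6 7 4 1 2]
Step 2: flows [1->0,0->2,2->4,4->3] -> levels [6 6 4 2 2]
Step 3: flows [0=1,0->2,2->4,3=4] -> levels [5 6 4 2 3]
Step 4: flows [1->0,0->2,2->4,4->3] -> levels [5 5 4 3 3]
Step 5: flows [0=1,0->2,2->4,3=4] -> levels [4 5 4 3 4]
Step 6: flows [1->0,0=2,2=4,4->3] -> levels [5 4 4 4 3]
Step 7: flows [0->1,0->2,2->4,3->4] -> levels [3 5 4 3 5]
Step 8: flows [1->0,2->0,4->2,4->3] -> levels [5 4 4 4 3]
  -> period-2 cycle: step 8 state = step 6 state; never stabilizes
  -> state at step 30: (30-6) mod 2 = 0, same as step 6 -> [5 4 4 4 3]

Answer: 5 4 4 4 3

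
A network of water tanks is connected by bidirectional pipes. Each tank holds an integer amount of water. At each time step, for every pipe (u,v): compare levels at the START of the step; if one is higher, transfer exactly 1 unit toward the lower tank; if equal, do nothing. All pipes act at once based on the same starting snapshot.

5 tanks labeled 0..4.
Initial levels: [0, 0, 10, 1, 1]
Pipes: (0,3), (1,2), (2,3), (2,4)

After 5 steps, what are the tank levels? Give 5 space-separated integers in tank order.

Answer: 1 3 1 3 4

Derivation:
Step 1: flows [3->0,2->1,2->3,2->4] -> levels [1 1 7 1 2]
Step 2: flows [0=3,2->1,2->3,2->4] -> levels [1 2 4 2 3]
Step 3: flows [3->0,2->1,2->3,2->4] -> levels [2 3 1 2 4]
Step 4: flows [0=3,1->2,3->2,4->2] -> levels [2 2 4 1 3]
Step 5: flows [0->3,2->1,2->3,2->4] -> levels [1 3 1 3 4]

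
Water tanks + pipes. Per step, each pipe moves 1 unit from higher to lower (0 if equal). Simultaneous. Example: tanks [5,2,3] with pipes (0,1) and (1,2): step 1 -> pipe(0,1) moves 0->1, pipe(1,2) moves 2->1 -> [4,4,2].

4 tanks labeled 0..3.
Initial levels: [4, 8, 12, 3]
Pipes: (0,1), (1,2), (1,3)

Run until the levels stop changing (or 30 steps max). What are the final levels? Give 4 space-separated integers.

Step 1: flows [1->0,2->1,1->3] -> levels [5 7 11 4]
Step 2: flows [1->0,2->1,1->3] -> levels [6 6 10 5]
Step 3: flows [0=1,2->1,1->3] -> levels [6 6 9 6]
Step 4: flows [0=1,2->1,1=3] -> levels [6 7 8 6]
Step 5: flows [1->0,2->1,1->3] -> levels [7 6 7 7]
Step 6: flows [0->1,2->1,3->1] -> levels [6 9 6 6]
Step 7: flows [1->0,1->2,1->3] -> levels [7 6 7 7]
  -> period-2 cycle: step 7 state = step 5 state; never stabilizes
  -> state at step 30: (30-5) mod 2 = 1, same as step 6 -> [6 9 6 6]

Answer: 6 9 6 6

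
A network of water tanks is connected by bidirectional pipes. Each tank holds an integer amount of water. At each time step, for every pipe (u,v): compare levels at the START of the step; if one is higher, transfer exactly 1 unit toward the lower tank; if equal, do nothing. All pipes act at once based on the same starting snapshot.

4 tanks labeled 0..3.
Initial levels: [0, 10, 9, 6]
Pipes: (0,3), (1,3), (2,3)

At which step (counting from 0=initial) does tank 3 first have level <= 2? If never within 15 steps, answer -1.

Answer: -1

Derivation:
Step 1: flows [3->0,1->3,2->3] -> levels [1 9 8 7]
Step 2: flows [3->0,1->3,2->3] -> levels [2 8 7 8]
Step 3: flows [3->0,1=3,3->2] -> levels [3 8 8 6]
Step 4: flows [3->0,1->3,2->3] -> levels [4 7 7 7]
Step 5: flows [3->0,1=3,2=3] -> levels [5 7 7 6]
Step 6: flows [3->0,1->3,2->3] -> levels [6 6 6 7]
Step 7: flows [3->0,3->1,3->2] -> levels [7 7 7 4]
Step 8: flows [0->3,1->3,2->3] -> levels [6 6 6 7]
  -> period-2 cycle (repeats step 6); tank 3 never drops to <=2
Tank 3 never reaches <=2 within 15 steps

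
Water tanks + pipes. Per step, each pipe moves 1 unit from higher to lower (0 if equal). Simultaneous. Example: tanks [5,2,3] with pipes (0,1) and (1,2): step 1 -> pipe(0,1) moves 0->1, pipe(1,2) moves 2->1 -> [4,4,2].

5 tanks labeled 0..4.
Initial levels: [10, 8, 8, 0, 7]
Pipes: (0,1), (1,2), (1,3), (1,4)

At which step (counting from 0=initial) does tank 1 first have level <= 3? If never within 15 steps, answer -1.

Step 1: flows [0->1,1=2,1->3,1->4] -> levels [9 7 8 1 8]
Step 2: flows [0->1,2->1,1->3,4->1] -> levels [8 9 7 2 7]
Step 3: flows [1->0,1->2,1->3,1->4] -> levels [9 5 8 3 8]
Step 4: flows [0->1,2->1,1->3,4->1] -> levels [8 7 7 4 7]
Step 5: flows [0->1,1=2,1->3,1=4] -> levels [7 7 7 5 7]
Step 6: flows [0=1,1=2,1->3,1=4] -> levels [7 6 7 6 7]
Step 7: flows [0->1,2->1,1=3,4->1] -> levels [6 9 6 6 6]
Step 8: flows [1->0,1->2,1->3,1->4] -> levels [7 5 7 7 7]
Step 9: flows [0->1,2->1,3->1,4->1] -> levels [6 9 6 6 6]
  -> period-2 cycle (repeats step 7); tank 1 never drops to <=3
Tank 1 never reaches <=3 within 15 steps

Answer: -1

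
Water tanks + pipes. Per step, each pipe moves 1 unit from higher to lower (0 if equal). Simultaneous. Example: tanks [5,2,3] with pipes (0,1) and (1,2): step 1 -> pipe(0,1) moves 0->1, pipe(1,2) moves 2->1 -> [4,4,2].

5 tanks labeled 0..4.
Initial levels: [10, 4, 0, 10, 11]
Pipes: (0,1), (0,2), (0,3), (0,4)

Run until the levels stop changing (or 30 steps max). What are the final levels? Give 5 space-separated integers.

Answer: 8 7 6 7 7

Derivation:
Step 1: flows [0->1,0->2,0=3,4->0] -> levels [9 5 1 10 10]
Step 2: flows [0->1,0->2,3->0,4->0] -> levels [9 6 2 9 9]
Step 3: flows [0->1,0->2,0=3,0=4] -> levels [7 7 3 9 9]
Step 4: flows [0=1,0->2,3->0,4->0] -> levels [8 7 4 8 8]
Step 5: flows [0->1,0->2,0=3,0=4] -> levels [6 8 5 8 8]
Step 6: flows [1->0,0->2,3->0,4->0] -> levels [8 7 6 7 7]
Step 7: flows [0->1,0->2,0->3,0->4] -> levels [4 8 7 8 8]
Step 8: flows [1->0,2->0,3->0,4->0] -> levels [8 7 6 7 7]
  -> period-2 cycle: step 8 state = step 6 state; never stabilizes
  -> state at step 30: (30-6) mod 2 = 0, same as step 6 -> [8 7 6 7 7]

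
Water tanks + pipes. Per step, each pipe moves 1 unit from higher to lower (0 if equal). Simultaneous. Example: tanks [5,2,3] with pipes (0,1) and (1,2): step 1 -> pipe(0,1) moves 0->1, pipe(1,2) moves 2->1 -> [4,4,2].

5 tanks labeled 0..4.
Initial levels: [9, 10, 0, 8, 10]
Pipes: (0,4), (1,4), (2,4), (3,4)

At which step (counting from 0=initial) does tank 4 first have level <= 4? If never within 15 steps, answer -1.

Step 1: flows [4->0,1=4,4->2,4->3] -> levels [10 10 1 9 7]
Step 2: flows [0->4,1->4,4->2,3->4] -> levels [9 9 2 8 9]
Step 3: flows [0=4,1=4,4->2,4->3] -> levels [9 9 3 9 7]
Step 4: flows [0->4,1->4,4->2,3->4] -> levels [8 8 4 8 9]
Step 5: flows [4->0,4->1,4->2,4->3] -> levels [9 9 5 9 5]
Step 6: flows [0->4,1->4,2=4,3->4] -> levels [8 8 5 8 8]
Step 7: flows [0=4,1=4,4->2,3=4] -> levels [8 8 6 8 7]
Step 8: flows [0->4,1->4,4->2,3->4] -> levels [7 7 7 7 9]
Step 9: flows [4->0,4->1,4->2,4->3] -> levels [8 8 8 8 5]
Step 10: flows [0->4,1->4,2->4,3->4] -> levels [7 7 7 7 9]
  -> period-2 cycle (repeats step 8); tank 4 never drops to <=4
Tank 4 never reaches <=4 within 15 steps

Answer: -1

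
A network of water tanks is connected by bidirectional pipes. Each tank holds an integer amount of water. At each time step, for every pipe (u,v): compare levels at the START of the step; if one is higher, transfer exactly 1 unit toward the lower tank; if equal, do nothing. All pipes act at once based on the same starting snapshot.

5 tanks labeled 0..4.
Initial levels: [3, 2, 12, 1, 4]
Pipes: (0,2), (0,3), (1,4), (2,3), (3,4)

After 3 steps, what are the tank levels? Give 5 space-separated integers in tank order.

Answer: 5 3 6 6 2

Derivation:
Step 1: flows [2->0,0->3,4->1,2->3,4->3] -> levels [3 3 10 4 2]
Step 2: flows [2->0,3->0,1->4,2->3,3->4] -> levels [5 2 8 3 4]
Step 3: flows [2->0,0->3,4->1,2->3,4->3] -> levels [5 3 6 6 2]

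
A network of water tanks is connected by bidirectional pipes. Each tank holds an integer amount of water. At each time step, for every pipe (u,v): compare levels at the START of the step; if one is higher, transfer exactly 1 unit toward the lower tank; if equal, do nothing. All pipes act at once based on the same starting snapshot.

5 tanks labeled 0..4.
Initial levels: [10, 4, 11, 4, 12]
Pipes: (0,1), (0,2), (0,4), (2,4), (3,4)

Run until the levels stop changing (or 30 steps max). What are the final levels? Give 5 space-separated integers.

Step 1: flows [0->1,2->0,4->0,4->2,4->3] -> levels [11 5 11 5 9]
Step 2: flows [0->1,0=2,0->4,2->4,4->3] -> levels [9 6 10 6 10]
Step 3: flows [0->1,2->0,4->0,2=4,4->3] -> levels [10 7 9 7 8]
Step 4: flows [0->1,0->2,0->4,2->4,4->3] -> levels [7 8 9 8 9]
Step 5: flows [1->0,2->0,4->0,2=4,4->3] -> levels [10 7 8 9 7]
Step 6: flows [0->1,0->2,0->4,2->4,3->4] -> levels [7 8 8 8 10]
Step 7: flows [1->0,2->0,4->0,4->2,4->3] -> levels [10 7 8 9 7]
  -> period-2 cycle: step 7 state = step 5 state; never stabilizes
  -> state at step 30: (30-5) mod 2 = 1, same as step 6 -> [7 8 8 8 10]

Answer: 7 8 8 8 10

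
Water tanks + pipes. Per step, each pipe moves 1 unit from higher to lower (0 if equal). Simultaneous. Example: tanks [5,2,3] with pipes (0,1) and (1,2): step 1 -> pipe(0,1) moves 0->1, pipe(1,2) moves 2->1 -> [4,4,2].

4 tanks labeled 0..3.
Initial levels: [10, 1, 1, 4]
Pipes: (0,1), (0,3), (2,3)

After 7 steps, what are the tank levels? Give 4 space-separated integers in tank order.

Answer: 4 4 4 4

Derivation:
Step 1: flows [0->1,0->3,3->2] -> levels [8 2 2 4]
Step 2: flows [0->1,0->3,3->2] -> levels [6 3 3 4]
Step 3: flows [0->1,0->3,3->2] -> levels [4 4 4 4]
Step 4: flows [0=1,0=3,2=3] -> levels [4 4 4 4]
  -> stable; steps 5..7 unchanged -> [4 4 4 4]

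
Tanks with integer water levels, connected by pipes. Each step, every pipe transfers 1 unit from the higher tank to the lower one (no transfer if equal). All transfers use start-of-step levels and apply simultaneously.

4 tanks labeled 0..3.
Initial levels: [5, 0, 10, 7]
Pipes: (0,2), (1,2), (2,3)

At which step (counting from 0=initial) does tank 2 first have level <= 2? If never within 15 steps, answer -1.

Step 1: flows [2->0,2->1,2->3] -> levels [6 1 7 8]
Step 2: flows [2->0,2->1,3->2] -> levels [7 2 6 7]
Step 3: flows [0->2,2->1,3->2] -> levels [6 3 7 6]
Step 4: flows [2->0,2->1,2->3] -> levels [7 4 4 7]
Step 5: flows [0->2,1=2,3->2] -> levels [6 4 6 6]
Step 6: flows [0=2,2->1,2=3] -> levels [6 5 5 6]
Step 7: flows [0->2,1=2,3->2] -> levels [5 5 7 5]
Step 8: flows [2->0,2->1,2->3] -> levels [6 6 4 6]
Step 9: flows [0->2,1->2,3->2] -> levels [5 5 7 5]
  -> period-2 cycle (repeats step 7); tank 2 never drops to <=2
Tank 2 never reaches <=2 within 15 steps

Answer: -1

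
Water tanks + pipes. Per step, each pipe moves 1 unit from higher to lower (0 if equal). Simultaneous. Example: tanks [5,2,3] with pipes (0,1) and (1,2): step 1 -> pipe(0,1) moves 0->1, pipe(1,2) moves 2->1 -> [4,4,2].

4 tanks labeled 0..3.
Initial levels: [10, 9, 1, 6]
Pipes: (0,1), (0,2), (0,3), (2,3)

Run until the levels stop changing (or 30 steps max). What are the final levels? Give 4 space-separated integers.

Step 1: flows [0->1,0->2,0->3,3->2] -> levels [7 10 3 6]
Step 2: flows [1->0,0->2,0->3,3->2] -> levels [6 9 5 6]
Step 3: flows [1->0,0->2,0=3,3->2] -> levels [6 8 7 5]
Step 4: flows [1->0,2->0,0->3,2->3] -> levels [7 7 5 7]
Step 5: flows [0=1,0->2,0=3,3->2] -> levels [6 7 7 6]
Step 6: flows [1->0,2->0,0=3,2->3] -> levels [8 6 5 7]
Step 7: flows [0->1,0->2,0->3,3->2] -> levels [5 7 7 7]
Step 8: flows [1->0,2->0,3->0,2=3] -> levels [8 6 6 6]
Step 9: flows [0->1,0->2,0->3,2=3] -> levels [5 7 7 7]
  -> period-2 cycle: step 9 state = step 7 state; never stabilizes
  -> state at step 30: (30-7) mod 2 = 1, same as step 8 -> [8 6 6 6]

Answer: 8 6 6 6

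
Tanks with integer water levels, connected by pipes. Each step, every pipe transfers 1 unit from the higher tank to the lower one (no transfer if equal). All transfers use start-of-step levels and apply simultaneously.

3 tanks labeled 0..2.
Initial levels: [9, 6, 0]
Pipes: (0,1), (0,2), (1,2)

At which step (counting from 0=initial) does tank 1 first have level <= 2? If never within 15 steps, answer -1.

Step 1: flows [0->1,0->2,1->2] -> levels [7 6 2]
Step 2: flows [0->1,0->2,1->2] -> levels [5 6 4]
Step 3: flows [1->0,0->2,1->2] -> levels [5 4 6]
Step 4: flows [0->1,2->0,2->1] -> levels [5 6 4]
  -> period-2 cycle (repeats step 2); tank 1 never drops to <=2
Tank 1 never reaches <=2 within 15 steps

Answer: -1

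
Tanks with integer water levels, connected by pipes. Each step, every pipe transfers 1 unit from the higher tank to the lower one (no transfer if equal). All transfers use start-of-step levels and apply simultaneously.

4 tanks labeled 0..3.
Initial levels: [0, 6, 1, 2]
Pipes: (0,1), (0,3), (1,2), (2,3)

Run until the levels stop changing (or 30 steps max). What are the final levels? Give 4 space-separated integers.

Answer: 4 1 3 1

Derivation:
Step 1: flows [1->0,3->0,1->2,3->2] -> levels [2 4 3 0]
Step 2: flows [1->0,0->3,1->2,2->3] -> levels [2 2 3 2]
Step 3: flows [0=1,0=3,2->1,2->3] -> levels [2 3 1 3]
Step 4: flows [1->0,3->0,1->2,3->2] -> levels [4 1 3 1]
Step 5: flows [0->1,0->3,2->1,2->3] -> levels [2 3 1 3]
  -> period-2 cycle: step 5 state = step 3 state; never stabilizes
  -> state at step 30: (30-3) mod 2 = 1, same as step 4 -> [4 1 3 1]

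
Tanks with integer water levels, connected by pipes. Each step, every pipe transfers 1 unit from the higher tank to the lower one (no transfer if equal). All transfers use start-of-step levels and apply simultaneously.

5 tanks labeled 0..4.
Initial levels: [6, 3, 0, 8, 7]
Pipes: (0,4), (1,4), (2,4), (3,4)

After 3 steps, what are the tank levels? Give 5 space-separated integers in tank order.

Answer: 5 5 3 5 6

Derivation:
Step 1: flows [4->0,4->1,4->2,3->4] -> levels [7 4 1 7 5]
Step 2: flows [0->4,4->1,4->2,3->4] -> levels [6 5 2 6 5]
Step 3: flows [0->4,1=4,4->2,3->4] -> levels [5 5 3 5 6]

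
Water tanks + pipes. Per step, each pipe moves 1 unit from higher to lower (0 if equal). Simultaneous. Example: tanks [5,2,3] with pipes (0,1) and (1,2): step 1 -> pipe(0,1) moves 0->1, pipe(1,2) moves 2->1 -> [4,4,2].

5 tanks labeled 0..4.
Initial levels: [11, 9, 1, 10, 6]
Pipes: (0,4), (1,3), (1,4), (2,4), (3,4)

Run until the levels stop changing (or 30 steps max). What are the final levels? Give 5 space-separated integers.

Answer: 8 7 5 8 9

Derivation:
Step 1: flows [0->4,3->1,1->4,4->2,3->4] -> levels [10 9 2 8 8]
Step 2: flows [0->4,1->3,1->4,4->2,3=4] -> levels [9 7 3 9 9]
Step 3: flows [0=4,3->1,4->1,4->2,3=4] -> levels [9 9 4 8 7]
Step 4: flows [0->4,1->3,1->4,4->2,3->4] -> levels [8 7 5 8 9]
Step 5: flows [4->0,3->1,4->1,4->2,4->3] -> levels [9 9 6 8 5]
Step 6: flows [0->4,1->3,1->4,2->4,3->4] -> levels [8 7 5 8 9]
  -> period-2 cycle: step 6 state = step 4 state; never stabilizes
  -> state at step 30: (30-4) mod 2 = 0, same as step 4 -> [8 7 5 8 9]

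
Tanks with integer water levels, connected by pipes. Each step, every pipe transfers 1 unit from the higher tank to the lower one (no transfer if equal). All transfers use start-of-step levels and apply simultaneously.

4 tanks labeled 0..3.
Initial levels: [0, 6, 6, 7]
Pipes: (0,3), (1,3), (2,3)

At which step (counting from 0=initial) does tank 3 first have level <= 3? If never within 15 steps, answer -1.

Answer: 4

Derivation:
Step 1: flows [3->0,3->1,3->2] -> levels [1 7 7 4]
Step 2: flows [3->0,1->3,2->3] -> levels [2 6 6 5]
Step 3: flows [3->0,1->3,2->3] -> levels [3 5 5 6]
Step 4: flows [3->0,3->1,3->2] -> levels [4 6 6 3]
Tank 3 first reaches <=3 at step 4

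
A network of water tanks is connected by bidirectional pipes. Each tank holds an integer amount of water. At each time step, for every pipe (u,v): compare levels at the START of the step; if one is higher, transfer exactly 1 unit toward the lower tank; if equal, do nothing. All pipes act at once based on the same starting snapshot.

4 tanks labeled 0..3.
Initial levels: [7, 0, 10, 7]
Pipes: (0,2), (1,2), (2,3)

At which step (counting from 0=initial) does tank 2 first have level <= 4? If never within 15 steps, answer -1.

Answer: 6

Derivation:
Step 1: flows [2->0,2->1,2->3] -> levels [8 1 7 8]
Step 2: flows [0->2,2->1,3->2] -> levels [7 2 8 7]
Step 3: flows [2->0,2->1,2->3] -> levels [8 3 5 8]
Step 4: flows [0->2,2->1,3->2] -> levels [7 4 6 7]
Step 5: flows [0->2,2->1,3->2] -> levels [6 5 7 6]
Step 6: flows [2->0,2->1,2->3] -> levels [7 6 4 7]
Tank 2 first reaches <=4 at step 6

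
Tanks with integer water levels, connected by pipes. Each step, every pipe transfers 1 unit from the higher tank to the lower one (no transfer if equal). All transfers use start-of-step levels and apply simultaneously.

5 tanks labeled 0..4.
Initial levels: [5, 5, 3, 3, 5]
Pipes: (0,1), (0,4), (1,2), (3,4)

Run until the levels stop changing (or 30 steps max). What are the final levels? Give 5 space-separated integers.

Step 1: flows [0=1,0=4,1->2,4->3] -> levels [5 4 4 4 4]
Step 2: flows [0->1,0->4,1=2,3=4] -> levels [3 5 4 4 5]
Step 3: flows [1->0,4->0,1->2,4->3] -> levels [5 3 5 5 3]
Step 4: flows [0->1,0->4,2->1,3->4] -> levels [3 5 4 4 5]
  -> period-2 cycle: step 4 state = step 2 state; never stabilizes
  -> state at step 30: (30-2) mod 2 = 0, same as step 2 -> [3 5 4 4 5]

Answer: 3 5 4 4 5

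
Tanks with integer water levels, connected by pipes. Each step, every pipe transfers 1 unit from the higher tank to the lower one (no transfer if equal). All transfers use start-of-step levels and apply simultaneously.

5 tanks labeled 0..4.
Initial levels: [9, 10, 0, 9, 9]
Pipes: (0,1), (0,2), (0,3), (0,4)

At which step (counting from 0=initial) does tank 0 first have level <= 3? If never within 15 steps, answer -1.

Step 1: flows [1->0,0->2,0=3,0=4] -> levels [9 9 1 9 9]
Step 2: flows [0=1,0->2,0=3,0=4] -> levels [8 9 2 9 9]
Step 3: flows [1->0,0->2,3->0,4->0] -> levels [10 8 3 8 8]
Step 4: flows [0->1,0->2,0->3,0->4] -> levels [6 9 4 9 9]
Step 5: flows [1->0,0->2,3->0,4->0] -> levels [8 8 5 8 8]
Step 6: flows [0=1,0->2,0=3,0=4] -> levels [7 8 6 8 8]
Step 7: flows [1->0,0->2,3->0,4->0] -> levels [9 7 7 7 7]
Step 8: flows [0->1,0->2,0->3,0->4] -> levels [5 8 8 8 8]
Step 9: flows [1->0,2->0,3->0,4->0] -> levels [9 7 7 7 7]
  -> period-2 cycle (repeats step 7); tank 0 never drops to <=3
Tank 0 never reaches <=3 within 15 steps

Answer: -1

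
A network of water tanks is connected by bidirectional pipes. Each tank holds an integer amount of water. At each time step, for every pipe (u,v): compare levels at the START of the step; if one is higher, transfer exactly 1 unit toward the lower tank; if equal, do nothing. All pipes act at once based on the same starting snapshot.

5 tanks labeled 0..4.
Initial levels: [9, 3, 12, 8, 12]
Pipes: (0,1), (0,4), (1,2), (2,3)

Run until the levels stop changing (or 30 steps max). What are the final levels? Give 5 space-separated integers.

Step 1: flows [0->1,4->0,2->1,2->3] -> levels [9 5 10 9 11]
Step 2: flows [0->1,4->0,2->1,2->3] -> levels [9 7 8 10 10]
Step 3: flows [0->1,4->0,2->1,3->2] -> levels [9 9 8 9 9]
Step 4: flows [0=1,0=4,1->2,3->2] -> levels [9 8 10 8 9]
Step 5: flows [0->1,0=4,2->1,2->3] -> levels [8 10 8 9 9]
Step 6: flows [1->0,4->0,1->2,3->2] -> levels [10 8 10 8 8]
Step 7: flows [0->1,0->4,2->1,2->3] -> levels [8 10 8 9 9]
  -> period-2 cycle: step 7 state = step 5 state; never stabilizes
  -> state at step 30: (30-5) mod 2 = 1, same as step 6 -> [10 8 10 8 8]

Answer: 10 8 10 8 8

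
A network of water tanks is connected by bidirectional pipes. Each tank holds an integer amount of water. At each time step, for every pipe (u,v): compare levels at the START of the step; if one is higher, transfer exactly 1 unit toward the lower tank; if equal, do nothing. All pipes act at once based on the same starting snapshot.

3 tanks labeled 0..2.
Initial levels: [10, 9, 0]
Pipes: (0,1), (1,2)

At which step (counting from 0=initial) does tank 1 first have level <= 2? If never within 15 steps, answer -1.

Answer: -1

Derivation:
Step 1: flows [0->1,1->2] -> levels [9 9 1]
Step 2: flows [0=1,1->2] -> levels [9 8 2]
Step 3: flows [0->1,1->2] -> levels [8 8 3]
Step 4: flows [0=1,1->2] -> levels [8 7 4]
Step 5: flows [0->1,1->2] -> levels [7 7 5]
Step 6: flows [0=1,1->2] -> levels [7 6 6]
Step 7: flows [0->1,1=2] -> levels [6 7 6]
Step 8: flows [1->0,1->2] -> levels [7 5 7]
Step 9: flows [0->1,2->1] -> levels [6 7 6]
  -> period-2 cycle (repeats step 7); tank 1 never drops to <=2
Tank 1 never reaches <=2 within 15 steps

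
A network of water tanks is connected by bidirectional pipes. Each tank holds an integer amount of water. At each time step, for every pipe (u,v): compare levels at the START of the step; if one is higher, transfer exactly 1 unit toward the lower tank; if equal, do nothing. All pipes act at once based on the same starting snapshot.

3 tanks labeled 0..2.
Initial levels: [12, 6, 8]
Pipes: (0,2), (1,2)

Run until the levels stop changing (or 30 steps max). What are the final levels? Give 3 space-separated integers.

Step 1: flows [0->2,2->1] -> levels [11 7 8]
Step 2: flows [0->2,2->1] -> levels [10 8 8]
Step 3: flows [0->2,1=2] -> levels [9 8 9]
Step 4: flows [0=2,2->1] -> levels [9 9 8]
Step 5: flows [0->2,1->2] -> levels [8 8 10]
Step 6: flows [2->0,2->1] -> levels [9 9 8]
  -> period-2 cycle: step 6 state = step 4 state; never stabilizes
  -> state at step 30: (30-4) mod 2 = 0, same as step 4 -> [9 9 8]

Answer: 9 9 8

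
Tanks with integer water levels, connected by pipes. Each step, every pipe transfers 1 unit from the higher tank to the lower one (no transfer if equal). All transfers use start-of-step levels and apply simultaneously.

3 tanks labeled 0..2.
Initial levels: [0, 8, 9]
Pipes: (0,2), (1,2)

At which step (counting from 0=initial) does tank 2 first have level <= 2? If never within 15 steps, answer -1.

Answer: -1

Derivation:
Step 1: flows [2->0,2->1] -> levels [1 9 7]
Step 2: flows [2->0,1->2] -> levels [2 8 7]
Step 3: flows [2->0,1->2] -> levels [3 7 7]
Step 4: flows [2->0,1=2] -> levels [4 7 6]
Step 5: flows [2->0,1->2] -> levels [5 6 6]
Step 6: flows [2->0,1=2] -> levels [6 6 5]
Step 7: flows [0->2,1->2] -> levels [5 5 7]
Step 8: flows [2->0,2->1] -> levels [6 6 5]
  -> period-2 cycle (repeats step 6); tank 2 never drops to <=2
Tank 2 never reaches <=2 within 15 steps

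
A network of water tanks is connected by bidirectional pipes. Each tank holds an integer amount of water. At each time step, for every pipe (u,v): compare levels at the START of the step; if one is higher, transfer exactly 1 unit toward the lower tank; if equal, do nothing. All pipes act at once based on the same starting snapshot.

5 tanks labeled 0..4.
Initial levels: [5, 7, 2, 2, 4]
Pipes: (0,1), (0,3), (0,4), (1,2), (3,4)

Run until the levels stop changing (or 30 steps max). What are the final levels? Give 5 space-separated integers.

Step 1: flows [1->0,0->3,0->4,1->2,4->3] -> levels [4 5 3 4 4]
Step 2: flows [1->0,0=3,0=4,1->2,3=4] -> levels [5 3 4 4 4]
Step 3: flows [0->1,0->3,0->4,2->1,3=4] -> levels [2 5 3 5 5]
Step 4: flows [1->0,3->0,4->0,1->2,3=4] -> levels [5 3 4 4 4]
  -> period-2 cycle: step 4 state = step 2 state; never stabilizes
  -> state at step 30: (30-2) mod 2 = 0, same as step 2 -> [5 3 4 4 4]

Answer: 5 3 4 4 4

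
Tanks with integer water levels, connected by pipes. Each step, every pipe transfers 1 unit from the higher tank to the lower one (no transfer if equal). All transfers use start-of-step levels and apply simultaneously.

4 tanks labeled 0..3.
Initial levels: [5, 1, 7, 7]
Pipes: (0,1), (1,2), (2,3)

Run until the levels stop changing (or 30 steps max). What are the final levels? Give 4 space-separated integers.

Step 1: flows [0->1,2->1,2=3] -> levels [4 3 6 7]
Step 2: flows [0->1,2->1,3->2] -> levels [3 5 6 6]
Step 3: flows [1->0,2->1,2=3] -> levels [4 5 5 6]
Step 4: flows [1->0,1=2,3->2] -> levels [5 4 6 5]
Step 5: flows [0->1,2->1,2->3] -> levels [4 6 4 6]
Step 6: flows [1->0,1->2,3->2] -> levels [5 4 6 5]
  -> period-2 cycle: step 6 state = step 4 state; never stabilizes
  -> state at step 30: (30-4) mod 2 = 0, same as step 4 -> [5 4 6 5]

Answer: 5 4 6 5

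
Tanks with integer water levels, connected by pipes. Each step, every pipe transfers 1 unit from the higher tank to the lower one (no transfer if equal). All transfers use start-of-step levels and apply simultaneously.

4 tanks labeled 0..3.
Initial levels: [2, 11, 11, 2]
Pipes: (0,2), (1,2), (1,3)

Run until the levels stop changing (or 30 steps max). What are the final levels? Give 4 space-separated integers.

Step 1: flows [2->0,1=2,1->3] -> levels [3 10 10 3]
Step 2: flows [2->0,1=2,1->3] -> levels [4 9 9 4]
Step 3: flows [2->0,1=2,1->3] -> levels [5 8 8 5]
Step 4: flows [2->0,1=2,1->3] -> levels [6 7 7 6]
Step 5: flows [2->0,1=2,1->3] -> levels [7 6 6 7]
Step 6: flows [0->2,1=2,3->1] -> levels [6 7 7 6]
  -> period-2 cycle: step 6 state = step 4 state; never stabilizes
  -> state at step 30: (30-4) mod 2 = 0, same as step 4 -> [6 7 7 6]

Answer: 6 7 7 6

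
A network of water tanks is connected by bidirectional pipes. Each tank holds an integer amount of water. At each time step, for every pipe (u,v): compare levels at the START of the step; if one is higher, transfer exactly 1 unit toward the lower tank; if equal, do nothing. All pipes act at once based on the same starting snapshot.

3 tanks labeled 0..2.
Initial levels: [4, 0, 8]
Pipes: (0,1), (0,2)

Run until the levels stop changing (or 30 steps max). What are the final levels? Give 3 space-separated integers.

Answer: 4 4 4

Derivation:
Step 1: flows [0->1,2->0] -> levels [4 1 7]
Step 2: flows [0->1,2->0] -> levels [4 2 6]
Step 3: flows [0->1,2->0] -> levels [4 3 5]
Step 4: flows [0->1,2->0] -> levels [4 4 4]
Step 5: flows [0=1,0=2] -> levels [4 4 4]
  -> stable (no change)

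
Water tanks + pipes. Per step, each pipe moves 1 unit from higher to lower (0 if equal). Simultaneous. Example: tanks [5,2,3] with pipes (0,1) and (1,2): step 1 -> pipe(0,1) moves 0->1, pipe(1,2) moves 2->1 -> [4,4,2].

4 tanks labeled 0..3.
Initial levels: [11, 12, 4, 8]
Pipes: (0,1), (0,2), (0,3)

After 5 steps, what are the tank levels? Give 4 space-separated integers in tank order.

Answer: 10 9 7 9

Derivation:
Step 1: flows [1->0,0->2,0->3] -> levels [10 11 5 9]
Step 2: flows [1->0,0->2,0->3] -> levels [9 10 6 10]
Step 3: flows [1->0,0->2,3->0] -> levels [10 9 7 9]
Step 4: flows [0->1,0->2,0->3] -> levels [7 10 8 10]
Step 5: flows [1->0,2->0,3->0] -> levels [10 9 7 9]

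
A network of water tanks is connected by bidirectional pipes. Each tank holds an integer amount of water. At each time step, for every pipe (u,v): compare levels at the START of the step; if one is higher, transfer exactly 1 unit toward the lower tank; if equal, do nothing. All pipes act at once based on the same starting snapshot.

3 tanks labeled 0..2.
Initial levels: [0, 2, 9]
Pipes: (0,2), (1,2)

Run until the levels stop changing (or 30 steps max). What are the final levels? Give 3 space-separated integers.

Step 1: flows [2->0,2->1] -> levels [1 3 7]
Step 2: flows [2->0,2->1] -> levels [2 4 5]
Step 3: flows [2->0,2->1] -> levels [3 5 3]
Step 4: flows [0=2,1->2] -> levels [3 4 4]
Step 5: flows [2->0,1=2] -> levels [4 4 3]
Step 6: flows [0->2,1->2] -> levels [3 3 5]
Step 7: flows [2->0,2->1] -> levels [4 4 3]
  -> period-2 cycle: step 7 state = step 5 state; never stabilizes
  -> state at step 30: (30-5) mod 2 = 1, same as step 6 -> [3 3 5]

Answer: 3 3 5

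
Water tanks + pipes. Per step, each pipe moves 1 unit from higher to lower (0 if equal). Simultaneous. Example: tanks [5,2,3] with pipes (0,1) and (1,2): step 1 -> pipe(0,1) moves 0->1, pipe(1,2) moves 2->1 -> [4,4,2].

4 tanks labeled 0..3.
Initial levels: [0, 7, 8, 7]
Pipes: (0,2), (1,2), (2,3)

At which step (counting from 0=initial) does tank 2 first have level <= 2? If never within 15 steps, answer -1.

Answer: -1

Derivation:
Step 1: flows [2->0,2->1,2->3] -> levels [1 8 5 8]
Step 2: flows [2->0,1->2,3->2] -> levels [2 7 6 7]
Step 3: flows [2->0,1->2,3->2] -> levels [3 6 7 6]
Step 4: flows [2->0,2->1,2->3] -> levels [4 7 4 7]
Step 5: flows [0=2,1->2,3->2] -> levels [4 6 6 6]
Step 6: flows [2->0,1=2,2=3] -> levels [5 6 5 6]
Step 7: flows [0=2,1->2,3->2] -> levels [5 5 7 5]
Step 8: flows [2->0,2->1,2->3] -> levels [6 6 4 6]
Step 9: flows [0->2,1->2,3->2] -> levels [5 5 7 5]
  -> period-2 cycle (repeats step 7); tank 2 never drops to <=2
Tank 2 never reaches <=2 within 15 steps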